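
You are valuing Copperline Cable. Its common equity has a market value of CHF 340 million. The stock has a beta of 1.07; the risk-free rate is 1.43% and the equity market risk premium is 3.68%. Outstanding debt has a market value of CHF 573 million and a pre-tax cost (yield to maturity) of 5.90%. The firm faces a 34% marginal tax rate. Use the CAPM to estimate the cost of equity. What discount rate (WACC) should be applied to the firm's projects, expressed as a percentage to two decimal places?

4.44%

Cost of equity via CAPM: Re = 1.43% + 1.07 × 3.68% = 5.3676%.
Total capital V = 340 + 573 = 913.
Equity: weight = 340/913 = 0.3724; cost = 5.3676%.
Debt: weight = 573/913 = 0.6276; after-tax cost = 5.9% × (1 − 34%) = 3.8940%.
WACC = 0.3724 × 5.3676% + 0.6276 × 3.8940% = 4.4428%.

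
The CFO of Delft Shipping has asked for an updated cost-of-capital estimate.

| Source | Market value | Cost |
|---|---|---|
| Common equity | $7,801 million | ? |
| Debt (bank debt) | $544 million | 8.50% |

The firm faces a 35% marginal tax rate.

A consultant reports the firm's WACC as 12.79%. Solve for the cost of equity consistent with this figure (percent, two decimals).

Total capital V = 7801 + 544 = 8345.
Equity weight = 7801/8345 = 0.9348.
Bank debt weight = 544/8345 = 0.0652.
Debt contribution = 0.0652 × 8.5% × (1 − 35%) = 0.3602%.
Required equity contribution = 12.79% − 0.3602% = 12.4298%.
Re = 12.4298% / 0.9348 = 13.2966%.

13.30%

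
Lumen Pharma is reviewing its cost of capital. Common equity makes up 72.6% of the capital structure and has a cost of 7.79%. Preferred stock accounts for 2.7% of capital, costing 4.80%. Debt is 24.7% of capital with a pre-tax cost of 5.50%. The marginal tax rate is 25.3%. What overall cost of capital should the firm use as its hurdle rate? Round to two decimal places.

6.80%

After-tax cost of debt = 5.5% × (1 − 25.3%) = 4.1085%.
WACC = 0.726 × 7.7900% + 0.027 × 4.8000% + 0.247 × 4.1085% = 6.7999%.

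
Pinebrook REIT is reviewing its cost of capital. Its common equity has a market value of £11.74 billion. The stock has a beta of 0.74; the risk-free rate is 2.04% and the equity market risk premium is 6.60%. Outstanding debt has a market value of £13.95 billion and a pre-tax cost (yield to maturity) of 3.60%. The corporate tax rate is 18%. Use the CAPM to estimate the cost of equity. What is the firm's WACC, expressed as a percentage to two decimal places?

4.77%

Cost of equity via CAPM: Re = 2.04% + 0.74 × 6.6% = 6.9240%.
Total capital V = 11.74 + 13.95 = 25.69.
Equity: weight = 11.74/25.69 = 0.4570; cost = 6.924%.
Debt: weight = 13.95/25.69 = 0.5430; after-tax cost = 3.6% × (1 − 18%) = 2.9520%.
WACC = 0.4570 × 6.9240% + 0.5430 × 2.9520% = 4.7672%.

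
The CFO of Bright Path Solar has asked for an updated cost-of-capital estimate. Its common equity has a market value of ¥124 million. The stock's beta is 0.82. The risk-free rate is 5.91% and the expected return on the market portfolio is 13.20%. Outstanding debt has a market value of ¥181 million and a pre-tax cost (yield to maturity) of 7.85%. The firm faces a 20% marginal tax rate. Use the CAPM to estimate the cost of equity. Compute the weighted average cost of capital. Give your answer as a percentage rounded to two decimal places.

8.56%

Market risk premium = 13.2% − 5.91% = 7.29%.
Cost of equity via CAPM: Re = 5.91% + 0.82 × 7.29% = 11.8878%.
Total capital V = 124 + 181 = 305.
Equity: weight = 124/305 = 0.4066; cost = 11.8878%.
Debt: weight = 181/305 = 0.5934; after-tax cost = 7.85% × (1 − 20%) = 6.2800%.
WACC = 0.4066 × 11.8878% + 0.5934 × 6.2800% = 8.5599%.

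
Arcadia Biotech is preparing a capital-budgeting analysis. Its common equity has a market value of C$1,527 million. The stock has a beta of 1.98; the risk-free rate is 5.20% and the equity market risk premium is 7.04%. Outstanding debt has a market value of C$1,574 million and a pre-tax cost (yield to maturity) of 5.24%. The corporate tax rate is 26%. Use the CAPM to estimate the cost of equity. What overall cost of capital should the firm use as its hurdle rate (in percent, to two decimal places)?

Cost of equity via CAPM: Re = 5.2% + 1.98 × 7.04% = 19.1392%.
Total capital V = 1527 + 1574 = 3101.
Equity: weight = 1527/3101 = 0.4924; cost = 19.1392%.
Debt: weight = 1574/3101 = 0.5076; after-tax cost = 5.24% × (1 − 26%) = 3.8776%.
WACC = 0.4924 × 19.1392% + 0.5076 × 3.8776% = 11.3927%.

11.39%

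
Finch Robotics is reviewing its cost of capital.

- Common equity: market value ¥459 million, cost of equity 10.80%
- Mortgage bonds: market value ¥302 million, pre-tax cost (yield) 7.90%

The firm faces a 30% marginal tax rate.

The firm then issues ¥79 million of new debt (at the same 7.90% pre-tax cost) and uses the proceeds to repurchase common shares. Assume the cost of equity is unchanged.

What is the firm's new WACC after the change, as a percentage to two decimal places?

8.16%

After the change:
Total capital V = 380 + 381 = 761.
Equity: weight = 380/761 = 0.4993; cost = 10.8%.
Mortgage bonds: weight = 381/761 = 0.5007; after-tax cost = 7.9% × (1 − 30%) = 5.5300%.
WACC = 0.4993 × 10.8000% + 0.5007 × 5.5300% = 8.1615%.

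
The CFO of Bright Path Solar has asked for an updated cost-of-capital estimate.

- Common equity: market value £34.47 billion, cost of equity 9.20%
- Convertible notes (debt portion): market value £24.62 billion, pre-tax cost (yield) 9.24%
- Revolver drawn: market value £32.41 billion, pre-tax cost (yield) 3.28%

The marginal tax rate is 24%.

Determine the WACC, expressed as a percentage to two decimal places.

6.24%

Total capital V = 34.47 + 24.62 + 32.41 = 91.5.
Equity: weight = 34.47/91.5 = 0.3767; cost = 9.2%.
Convertible notes (debt portion): weight = 24.62/91.5 = 0.2691; after-tax cost = 9.24% × (1 − 24%) = 7.0224%.
Revolver drawn: weight = 32.41/91.5 = 0.3542; after-tax cost = 3.28% × (1 − 24%) = 2.4928%.
WACC = 0.3767 × 9.2000% + 0.2691 × 7.0224% + 0.3542 × 2.4928% = 6.2383%.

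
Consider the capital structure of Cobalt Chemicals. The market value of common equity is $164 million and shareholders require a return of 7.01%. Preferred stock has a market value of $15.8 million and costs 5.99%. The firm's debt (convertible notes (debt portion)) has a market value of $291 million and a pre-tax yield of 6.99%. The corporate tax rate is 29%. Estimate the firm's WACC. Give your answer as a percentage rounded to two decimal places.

Total capital V = 164 + 15.8 + 291 = 470.8.
Equity: weight = 164/470.8 = 0.3483; cost = 7.01%.
Preferred: weight = 15.8/470.8 = 0.0336; cost = 5.99%.
Convertible notes (debt portion): weight = 291/470.8 = 0.6181; after-tax cost = 6.99% × (1 − 29%) = 4.9629%.
WACC = 0.3483 × 7.0100% + 0.0336 × 5.9900% + 0.6181 × 4.9629% = 5.7105%.

5.71%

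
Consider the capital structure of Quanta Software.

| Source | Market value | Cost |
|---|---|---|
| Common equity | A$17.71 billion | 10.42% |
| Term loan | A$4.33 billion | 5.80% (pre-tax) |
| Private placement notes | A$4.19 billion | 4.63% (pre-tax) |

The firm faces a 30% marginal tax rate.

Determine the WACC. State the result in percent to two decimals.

Total capital V = 17.71 + 4.33 + 4.19 = 26.23.
Equity: weight = 17.71/26.23 = 0.6752; cost = 10.42%.
Term loan: weight = 4.33/26.23 = 0.1651; after-tax cost = 5.8% × (1 − 30%) = 4.0600%.
Private placement notes: weight = 4.19/26.23 = 0.1597; after-tax cost = 4.63% × (1 − 30%) = 3.2410%.
WACC = 0.6752 × 10.4200% + 0.1651 × 4.0600% + 0.1597 × 3.2410% = 8.2233%.

8.22%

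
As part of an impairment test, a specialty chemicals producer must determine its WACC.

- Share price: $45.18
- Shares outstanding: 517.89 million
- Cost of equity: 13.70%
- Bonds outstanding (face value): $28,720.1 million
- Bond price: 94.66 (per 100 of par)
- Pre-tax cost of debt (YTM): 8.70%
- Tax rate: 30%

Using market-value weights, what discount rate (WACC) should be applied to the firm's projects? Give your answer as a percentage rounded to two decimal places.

Market value of equity E = 45.18 × 517.89m = 23398.2702m. Market value of debt D = 28720.1m × 94.66/100 = 27186.44666m.
Total capital V = 23398.2702 + 27186.44666 = 50584.71686.
Equity: weight = 23398.2702/50584.71686 = 0.4626; cost = 13.7%.
Bonds outstanding: weight = 27186.44666/50584.71686 = 0.5374; after-tax cost = 8.7% × (1 − 30%) = 6.0900%.
WACC = 0.4626 × 13.7000% + 0.5374 × 6.0900% = 9.6101%.

9.61%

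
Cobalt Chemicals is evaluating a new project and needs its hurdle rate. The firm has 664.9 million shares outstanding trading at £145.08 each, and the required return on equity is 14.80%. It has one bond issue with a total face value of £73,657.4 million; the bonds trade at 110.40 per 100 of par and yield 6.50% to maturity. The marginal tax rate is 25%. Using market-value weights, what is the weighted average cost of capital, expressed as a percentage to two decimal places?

10.26%

Market value of equity E = 145.08 × 664.9m = 96463.692m. Market value of debt D = 73657.4m × 110.4/100 = 81317.7696m.
Total capital V = 96463.692 + 81317.7696 = 177781.4616.
Equity: weight = 96463.692/177781.4616 = 0.5426; cost = 14.8%.
Bonds outstanding: weight = 81317.7696/177781.4616 = 0.4574; after-tax cost = 6.5% × (1 − 25%) = 4.8750%.
WACC = 0.5426 × 14.8000% + 0.4574 × 4.8750% = 10.2603%.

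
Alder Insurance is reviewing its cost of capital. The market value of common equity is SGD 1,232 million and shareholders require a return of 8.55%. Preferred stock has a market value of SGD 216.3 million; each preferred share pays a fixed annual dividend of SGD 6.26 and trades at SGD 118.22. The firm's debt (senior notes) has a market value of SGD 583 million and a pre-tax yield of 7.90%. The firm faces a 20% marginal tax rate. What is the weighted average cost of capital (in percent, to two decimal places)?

Cost of preferred: Rp = 6.26 / 118.22 = 5.2952%.
Total capital V = 1232 + 216.3 + 583 = 2031.3.
Equity: weight = 1232/2031.3 = 0.6065; cost = 8.55%.
Preferred: weight = 216.3/2031.3 = 0.1065; cost = 5.2952%.
Senior notes: weight = 583/2031.3 = 0.2870; after-tax cost = 7.9% × (1 − 20%) = 6.3200%.
WACC = 0.6065 × 8.5500% + 0.1065 × 5.2952% + 0.2870 × 6.3200% = 7.5634%.

7.56%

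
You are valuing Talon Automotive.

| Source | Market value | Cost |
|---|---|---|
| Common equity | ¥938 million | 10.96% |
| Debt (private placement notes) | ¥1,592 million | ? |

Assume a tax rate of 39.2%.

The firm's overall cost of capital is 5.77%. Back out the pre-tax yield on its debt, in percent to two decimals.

4.46%

Total capital V = 938 + 1592 = 2530.
Equity weight = 938/2530 = 0.3708.
Private placement notes weight = 1592/2530 = 0.6292.
Equity contribution = 0.3708 × 10.96% = 4.0634%.
Remaining for debt = 5.77% − 4.0634% = 1.7066%.
Rd × (1 − 39.2%) × 0.6292 = 1.7066%  ⇒  Rd = 4.4606%.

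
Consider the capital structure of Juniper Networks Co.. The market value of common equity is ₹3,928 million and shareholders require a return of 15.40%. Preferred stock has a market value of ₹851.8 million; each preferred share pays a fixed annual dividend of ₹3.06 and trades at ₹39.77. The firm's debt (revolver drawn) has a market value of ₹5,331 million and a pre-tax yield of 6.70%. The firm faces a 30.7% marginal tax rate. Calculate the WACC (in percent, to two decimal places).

9.08%

Cost of preferred: Rp = 3.06 / 39.77 = 7.6942%.
Total capital V = 3928 + 851.8 + 5331 = 10110.8.
Equity: weight = 3928/10110.8 = 0.3885; cost = 15.4%.
Preferred: weight = 851.8/10110.8 = 0.0842; cost = 7.6942%.
Revolver drawn: weight = 5331/10110.8 = 0.5273; after-tax cost = 6.7% × (1 − 30.7%) = 4.6431%.
WACC = 0.3885 × 15.4000% + 0.0842 × 7.6942% + 0.5273 × 4.6431% = 9.0792%.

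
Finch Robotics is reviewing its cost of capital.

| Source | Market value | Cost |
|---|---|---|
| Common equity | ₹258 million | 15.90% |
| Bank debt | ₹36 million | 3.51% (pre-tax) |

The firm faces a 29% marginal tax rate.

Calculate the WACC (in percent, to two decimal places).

14.26%

Total capital V = 258 + 36 = 294.
Equity: weight = 258/294 = 0.8776; cost = 15.9%.
Bank debt: weight = 36/294 = 0.1224; after-tax cost = 3.51% × (1 − 29%) = 2.4921%.
WACC = 0.8776 × 15.9000% + 0.1224 × 2.4921% = 14.2582%.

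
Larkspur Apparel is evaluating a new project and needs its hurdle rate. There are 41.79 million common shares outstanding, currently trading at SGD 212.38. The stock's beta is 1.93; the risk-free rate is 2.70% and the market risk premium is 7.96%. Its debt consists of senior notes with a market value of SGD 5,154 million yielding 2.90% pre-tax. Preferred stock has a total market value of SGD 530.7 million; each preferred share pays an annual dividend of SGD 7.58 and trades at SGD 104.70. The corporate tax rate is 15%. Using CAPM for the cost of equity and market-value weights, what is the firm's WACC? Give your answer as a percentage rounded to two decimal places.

12.15%

Cost of equity via CAPM: Re = 2.7% + 1.93 × 7.96% = 18.0628%.
Cost of preferred: Rp = 7.58 / 104.7 = 7.2397%.
Market value of equity E = 212.38 × 41.79m = 8875.3602m.
Total capital V = 8875.3602 + 530.7 + 5154 = 14560.0602.
Equity: weight = 8875.3602/14560.0602 = 0.6096; cost = 18.0628%.
Preferred: weight = 530.7/14560.0602 = 0.0364; cost = 7.2397%.
Senior notes: weight = 5154/14560.0602 = 0.3540; after-tax cost = 2.9% × (1 − 15%) = 2.4650%.
WACC = 0.6096 × 18.0628% + 0.0364 × 7.2397% + 0.3540 × 2.4650% = 12.1470%.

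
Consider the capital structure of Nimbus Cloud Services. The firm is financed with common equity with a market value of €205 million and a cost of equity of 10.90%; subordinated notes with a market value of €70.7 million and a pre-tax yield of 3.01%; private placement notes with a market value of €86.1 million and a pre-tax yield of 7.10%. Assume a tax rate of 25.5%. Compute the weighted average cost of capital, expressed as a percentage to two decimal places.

Total capital V = 205 + 70.7 + 86.1 = 361.8.
Equity: weight = 205/361.8 = 0.5666; cost = 10.9%.
Subordinated notes: weight = 70.7/361.8 = 0.1954; after-tax cost = 3.01% × (1 − 25.5%) = 2.2424%.
Private placement notes: weight = 86.1/361.8 = 0.2380; after-tax cost = 7.1% × (1 − 25.5%) = 5.2895%.
WACC = 0.5666 × 10.9000% + 0.1954 × 2.2424% + 0.2380 × 5.2895% = 7.8730%.

7.87%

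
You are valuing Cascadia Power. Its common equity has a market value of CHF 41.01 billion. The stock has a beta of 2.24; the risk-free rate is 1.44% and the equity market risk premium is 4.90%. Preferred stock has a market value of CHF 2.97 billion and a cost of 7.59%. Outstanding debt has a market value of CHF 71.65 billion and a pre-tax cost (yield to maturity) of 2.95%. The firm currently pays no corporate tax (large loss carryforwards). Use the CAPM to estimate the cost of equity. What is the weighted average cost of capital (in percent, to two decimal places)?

6.43%

Cost of equity via CAPM: Re = 1.44% + 2.24 × 4.9% = 12.4160%.
Total capital V = 41.01 + 2.97 + 71.65 = 115.63.
Equity: weight = 41.01/115.63 = 0.3547; cost = 12.416%.
Preferred: weight = 2.97/115.63 = 0.0257; cost = 7.59%.
Debt: weight = 71.65/115.63 = 0.6196; after-tax cost = 2.95% × (1 − 0%) = 2.9500%.
WACC = 0.3547 × 12.4160% + 0.0257 × 7.5900% + 0.6196 × 2.9500% = 6.4264%.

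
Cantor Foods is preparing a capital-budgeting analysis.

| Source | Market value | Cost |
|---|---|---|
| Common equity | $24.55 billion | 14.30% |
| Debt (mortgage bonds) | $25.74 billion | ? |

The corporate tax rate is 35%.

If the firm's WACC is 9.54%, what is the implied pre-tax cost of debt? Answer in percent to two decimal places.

7.69%

Total capital V = 24.55 + 25.74 = 50.29.
Equity weight = 24.55/50.29 = 0.4882.
Mortgage bonds weight = 25.74/50.29 = 0.5118.
Equity contribution = 0.4882 × 14.3% = 6.9808%.
Remaining for debt = 9.54% − 6.9808% = 2.5592%.
Rd × (1 − 35%) × 0.5118 = 2.5592%  ⇒  Rd = 7.6924%.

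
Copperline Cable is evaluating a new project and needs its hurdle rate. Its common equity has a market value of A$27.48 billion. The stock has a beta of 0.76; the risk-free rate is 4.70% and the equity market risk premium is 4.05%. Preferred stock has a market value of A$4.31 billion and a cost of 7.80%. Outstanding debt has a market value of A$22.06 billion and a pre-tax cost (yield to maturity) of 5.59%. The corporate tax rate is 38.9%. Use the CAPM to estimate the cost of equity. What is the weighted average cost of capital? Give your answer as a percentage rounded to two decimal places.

5.99%

Cost of equity via CAPM: Re = 4.7% + 0.76 × 4.05% = 7.7780%.
Total capital V = 27.48 + 4.31 + 22.06 = 53.85.
Equity: weight = 27.48/53.85 = 0.5103; cost = 7.778%.
Preferred: weight = 4.31/53.85 = 0.0800; cost = 7.8%.
Debt: weight = 22.06/53.85 = 0.4097; after-tax cost = 5.59% × (1 − 38.9%) = 3.4155%.
WACC = 0.5103 × 7.7780% + 0.0800 × 7.8000% + 0.4097 × 3.4155% = 5.9926%.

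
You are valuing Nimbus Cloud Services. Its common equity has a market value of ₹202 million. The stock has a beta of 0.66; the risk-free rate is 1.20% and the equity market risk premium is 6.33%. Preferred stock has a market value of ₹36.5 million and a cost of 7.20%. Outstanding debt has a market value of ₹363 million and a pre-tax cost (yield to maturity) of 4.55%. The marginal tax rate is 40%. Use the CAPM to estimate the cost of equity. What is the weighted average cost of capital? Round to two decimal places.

3.89%

Cost of equity via CAPM: Re = 1.2% + 0.66 × 6.33% = 5.3778%.
Total capital V = 202 + 36.5 + 363 = 601.5.
Equity: weight = 202/601.5 = 0.3358; cost = 5.3778%.
Preferred: weight = 36.5/601.5 = 0.0607; cost = 7.2%.
Debt: weight = 363/601.5 = 0.6035; after-tax cost = 4.55% × (1 − 40%) = 2.7300%.
WACC = 0.3358 × 5.3778% + 0.0607 × 7.2000% + 0.6035 × 2.7300% = 3.8904%.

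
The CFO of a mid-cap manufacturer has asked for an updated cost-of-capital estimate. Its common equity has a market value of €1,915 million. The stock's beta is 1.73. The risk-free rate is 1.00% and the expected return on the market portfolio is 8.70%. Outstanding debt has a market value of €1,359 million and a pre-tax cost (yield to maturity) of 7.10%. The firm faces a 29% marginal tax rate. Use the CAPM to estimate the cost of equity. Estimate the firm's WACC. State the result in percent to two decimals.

10.47%

Market risk premium = 8.7% − 1.0% = 7.7%.
Cost of equity via CAPM: Re = 1.0% + 1.73 × 7.7% = 14.3210%.
Total capital V = 1915 + 1359 = 3274.
Equity: weight = 1915/3274 = 0.5849; cost = 14.321%.
Debt: weight = 1359/3274 = 0.4151; after-tax cost = 7.1% × (1 − 29%) = 5.0410%.
WACC = 0.5849 × 14.3210% + 0.4151 × 5.0410% = 10.4690%.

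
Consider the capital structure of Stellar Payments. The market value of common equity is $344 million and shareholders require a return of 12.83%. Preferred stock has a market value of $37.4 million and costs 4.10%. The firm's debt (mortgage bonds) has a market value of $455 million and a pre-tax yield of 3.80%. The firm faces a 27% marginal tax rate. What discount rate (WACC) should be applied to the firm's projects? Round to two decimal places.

6.97%

Total capital V = 344 + 37.4 + 455 = 836.4.
Equity: weight = 344/836.4 = 0.4113; cost = 12.83%.
Preferred: weight = 37.4/836.4 = 0.0447; cost = 4.1%.
Mortgage bonds: weight = 455/836.4 = 0.5440; after-tax cost = 3.8% × (1 − 27%) = 2.7740%.
WACC = 0.4113 × 12.8300% + 0.0447 × 4.1000% + 0.5440 × 2.7740% = 6.9692%.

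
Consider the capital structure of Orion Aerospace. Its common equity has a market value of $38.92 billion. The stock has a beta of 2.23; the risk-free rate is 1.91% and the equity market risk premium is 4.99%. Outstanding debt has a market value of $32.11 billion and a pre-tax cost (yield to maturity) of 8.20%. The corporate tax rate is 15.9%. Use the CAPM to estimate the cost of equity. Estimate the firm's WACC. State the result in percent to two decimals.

10.26%

Cost of equity via CAPM: Re = 1.91% + 2.23 × 4.99% = 13.0377%.
Total capital V = 38.92 + 32.11 = 71.03.
Equity: weight = 38.92/71.03 = 0.5479; cost = 13.0377%.
Debt: weight = 32.11/71.03 = 0.4521; after-tax cost = 8.2% × (1 − 15.9%) = 6.8962%.
WACC = 0.5479 × 13.0377% + 0.4521 × 6.8962% = 10.2614%.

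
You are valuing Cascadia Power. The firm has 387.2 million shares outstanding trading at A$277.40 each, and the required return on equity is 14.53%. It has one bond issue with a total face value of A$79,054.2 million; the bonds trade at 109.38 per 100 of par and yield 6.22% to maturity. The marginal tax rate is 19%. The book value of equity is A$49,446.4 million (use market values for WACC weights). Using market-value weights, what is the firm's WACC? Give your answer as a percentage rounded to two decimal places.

Market value of equity E = 277.4 × 387.2m = 107409.28m. Market value of debt D = 79054.2m × 109.38/100 = 86469.48396m.
Total capital V = 107409.28 + 86469.48396 = 193878.76396.
Equity: weight = 107409.28/193878.76396 = 0.5540; cost = 14.53%.
Bonds outstanding: weight = 86469.48396/193878.76396 = 0.4460; after-tax cost = 6.22% × (1 − 19%) = 5.0382%.
WACC = 0.5540 × 14.5300% + 0.4460 × 5.0382% = 10.2967%.

10.30%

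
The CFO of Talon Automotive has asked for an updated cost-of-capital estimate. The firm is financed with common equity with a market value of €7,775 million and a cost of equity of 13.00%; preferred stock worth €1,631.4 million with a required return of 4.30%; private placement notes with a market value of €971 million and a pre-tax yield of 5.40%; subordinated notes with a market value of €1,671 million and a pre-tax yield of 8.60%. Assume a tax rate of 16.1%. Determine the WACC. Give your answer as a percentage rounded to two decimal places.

Total capital V = 7775 + 1631.4 + 971 + 1671 = 12048.4.
Equity: weight = 7775/12048.4 = 0.6453; cost = 13%.
Preferred: weight = 1631.4/12048.4 = 0.1354; cost = 4.3%.
Private placement notes: weight = 971/12048.4 = 0.0806; after-tax cost = 5.4% × (1 − 16.1%) = 4.5306%.
Subordinated notes: weight = 1671/12048.4 = 0.1387; after-tax cost = 8.6% × (1 − 16.1%) = 7.2154%.
WACC = 0.6453 × 13.0000% + 0.1354 × 4.3000% + 0.0806 × 4.5306% + 0.1387 × 7.2154% = 10.3372%.

10.34%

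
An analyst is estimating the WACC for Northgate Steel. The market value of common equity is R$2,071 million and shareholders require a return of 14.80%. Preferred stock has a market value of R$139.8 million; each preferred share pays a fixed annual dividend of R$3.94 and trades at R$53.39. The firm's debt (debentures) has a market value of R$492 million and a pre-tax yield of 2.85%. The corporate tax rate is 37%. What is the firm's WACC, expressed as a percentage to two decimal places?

12.05%

Cost of preferred: Rp = 3.94 / 53.39 = 7.3797%.
Total capital V = 2071 + 139.8 + 492 = 2702.8.
Equity: weight = 2071/2702.8 = 0.7662; cost = 14.8%.
Preferred: weight = 139.8/2702.8 = 0.0517; cost = 7.3797%.
Debentures: weight = 492/2702.8 = 0.1820; after-tax cost = 2.85% × (1 − 37%) = 1.7955%.
WACC = 0.7662 × 14.8000% + 0.0517 × 7.3797% + 0.1820 × 1.7955% = 12.0489%.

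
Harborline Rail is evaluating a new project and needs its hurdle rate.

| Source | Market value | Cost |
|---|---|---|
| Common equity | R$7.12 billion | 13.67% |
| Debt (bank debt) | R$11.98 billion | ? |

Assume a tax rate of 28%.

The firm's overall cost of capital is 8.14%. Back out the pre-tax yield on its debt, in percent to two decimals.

Total capital V = 7.12 + 11.98 = 19.1.
Equity weight = 7.12/19.1 = 0.3728.
Bank debt weight = 11.98/19.1 = 0.6272.
Equity contribution = 0.3728 × 13.67% = 5.0958%.
Remaining for debt = 8.14% − 5.0958% = 3.0442%.
Rd × (1 − 28%) × 0.6272 = 3.0442%  ⇒  Rd = 6.7408%.

6.74%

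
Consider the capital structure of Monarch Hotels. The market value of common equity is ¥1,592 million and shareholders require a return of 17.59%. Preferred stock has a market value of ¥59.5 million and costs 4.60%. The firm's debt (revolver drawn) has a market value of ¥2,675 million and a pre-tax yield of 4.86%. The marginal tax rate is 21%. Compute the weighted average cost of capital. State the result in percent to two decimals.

8.91%

Total capital V = 1592 + 59.5 + 2675 = 4326.5.
Equity: weight = 1592/4326.5 = 0.3680; cost = 17.59%.
Preferred: weight = 59.5/4326.5 = 0.0138; cost = 4.6%.
Revolver drawn: weight = 2675/4326.5 = 0.6183; after-tax cost = 4.86% × (1 − 21%) = 3.8394%.
WACC = 0.3680 × 17.5900% + 0.0138 × 4.6000% + 0.6183 × 3.8394% = 8.9096%.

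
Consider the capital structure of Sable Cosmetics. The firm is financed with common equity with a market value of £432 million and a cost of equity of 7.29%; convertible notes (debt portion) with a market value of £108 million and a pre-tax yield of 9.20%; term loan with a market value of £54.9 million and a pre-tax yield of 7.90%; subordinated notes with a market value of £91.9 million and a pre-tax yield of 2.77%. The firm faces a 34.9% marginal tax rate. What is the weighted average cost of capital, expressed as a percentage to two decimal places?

Total capital V = 432 + 108 + 54.9 + 91.9 = 686.8.
Equity: weight = 432/686.8 = 0.6290; cost = 7.29%.
Convertible notes (debt portion): weight = 108/686.8 = 0.1573; after-tax cost = 9.2% × (1 − 34.9%) = 5.9892%.
Term loan: weight = 54.9/686.8 = 0.0799; after-tax cost = 7.9% × (1 − 34.9%) = 5.1429%.
Subordinated notes: weight = 91.9/686.8 = 0.1338; after-tax cost = 2.77% × (1 − 34.9%) = 1.8033%.
WACC = 0.6290 × 7.2900% + 0.1573 × 5.9892% + 0.0799 × 5.1429% + 0.1338 × 1.8033% = 6.1796%.

6.18%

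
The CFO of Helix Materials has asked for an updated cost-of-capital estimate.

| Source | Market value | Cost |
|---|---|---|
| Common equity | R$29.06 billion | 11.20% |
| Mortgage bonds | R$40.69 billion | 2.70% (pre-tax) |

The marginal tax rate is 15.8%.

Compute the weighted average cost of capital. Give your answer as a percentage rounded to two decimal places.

5.99%

Total capital V = 29.06 + 40.69 = 69.75.
Equity: weight = 29.06/69.75 = 0.4166; cost = 11.2%.
Mortgage bonds: weight = 40.69/69.75 = 0.5834; after-tax cost = 2.7% × (1 − 15.8%) = 2.2734%.
WACC = 0.4166 × 11.2000% + 0.5834 × 2.2734% = 5.9925%.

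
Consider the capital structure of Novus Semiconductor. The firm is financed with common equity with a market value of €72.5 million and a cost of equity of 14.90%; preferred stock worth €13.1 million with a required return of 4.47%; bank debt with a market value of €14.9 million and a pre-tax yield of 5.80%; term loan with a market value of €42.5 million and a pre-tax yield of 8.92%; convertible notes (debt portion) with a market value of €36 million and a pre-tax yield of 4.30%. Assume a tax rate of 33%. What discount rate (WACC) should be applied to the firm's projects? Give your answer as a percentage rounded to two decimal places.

8.68%

Total capital V = 72.5 + 13.1 + 14.9 + 42.5 + 36 = 179.
Equity: weight = 72.5/179 = 0.4050; cost = 14.9%.
Preferred: weight = 13.1/179 = 0.0732; cost = 4.47%.
Bank debt: weight = 14.9/179 = 0.0832; after-tax cost = 5.8% × (1 − 33%) = 3.8860%.
Term loan: weight = 42.5/179 = 0.2374; after-tax cost = 8.92% × (1 − 33%) = 5.9764%.
Convertible notes (debt portion): weight = 36/179 = 0.2011; after-tax cost = 4.3% × (1 − 33%) = 2.8810%.
WACC = 0.4050 × 14.9000% + 0.0732 × 4.4700% + 0.0832 × 3.8860% + 0.2374 × 5.9764% + 0.2011 × 2.8810% = 8.6839%.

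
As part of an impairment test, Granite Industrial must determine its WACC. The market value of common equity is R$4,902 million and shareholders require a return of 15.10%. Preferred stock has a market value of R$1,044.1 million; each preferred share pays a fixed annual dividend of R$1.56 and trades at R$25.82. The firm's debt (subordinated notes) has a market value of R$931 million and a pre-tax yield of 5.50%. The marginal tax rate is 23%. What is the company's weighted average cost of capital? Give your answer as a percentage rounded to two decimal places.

Cost of preferred: Rp = 1.56 / 25.82 = 6.0418%.
Total capital V = 4902 + 1044.1 + 931 = 6877.1.
Equity: weight = 4902/6877.1 = 0.7128; cost = 15.1%.
Preferred: weight = 1044.1/6877.1 = 0.1518; cost = 6.0418%.
Subordinated notes: weight = 931/6877.1 = 0.1354; after-tax cost = 5.5% × (1 − 23%) = 4.2350%.
WACC = 0.7128 × 15.1000% + 0.1518 × 6.0418% + 0.1354 × 4.2350% = 12.2539%.

12.25%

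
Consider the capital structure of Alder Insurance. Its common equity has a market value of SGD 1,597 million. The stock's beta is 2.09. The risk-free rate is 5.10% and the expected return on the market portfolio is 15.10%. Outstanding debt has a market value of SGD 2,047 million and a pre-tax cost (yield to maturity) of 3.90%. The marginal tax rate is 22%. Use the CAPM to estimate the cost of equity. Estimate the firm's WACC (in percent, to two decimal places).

13.10%

Market risk premium = 15.1% − 5.1% = 10.0%.
Cost of equity via CAPM: Re = 5.1% + 2.09 × 10.0% = 26.0000%.
Total capital V = 1597 + 2047 = 3644.
Equity: weight = 1597/3644 = 0.4383; cost = 26%.
Debt: weight = 2047/3644 = 0.5617; after-tax cost = 3.9% × (1 − 22%) = 3.0420%.
WACC = 0.4383 × 26.0000% + 0.5617 × 3.0420% = 13.1035%.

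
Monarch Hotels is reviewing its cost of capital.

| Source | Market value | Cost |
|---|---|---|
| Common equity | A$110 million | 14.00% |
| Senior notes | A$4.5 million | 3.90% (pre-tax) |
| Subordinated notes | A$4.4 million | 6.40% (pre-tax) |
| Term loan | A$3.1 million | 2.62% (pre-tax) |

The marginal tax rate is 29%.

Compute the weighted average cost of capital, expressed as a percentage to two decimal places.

Total capital V = 110 + 4.5 + 4.4 + 3.1 = 122.
Equity: weight = 110/122 = 0.9016; cost = 14%.
Senior notes: weight = 4.5/122 = 0.0369; after-tax cost = 3.9% × (1 − 29%) = 2.7690%.
Subordinated notes: weight = 4.4/122 = 0.0361; after-tax cost = 6.4% × (1 − 29%) = 4.5440%.
Term loan: weight = 3.1/122 = 0.0254; after-tax cost = 2.62% × (1 − 29%) = 1.8602%.
WACC = 0.9016 × 14.0000% + 0.0369 × 2.7690% + 0.0361 × 4.5440% + 0.0254 × 1.8602% = 12.9362%.

12.94%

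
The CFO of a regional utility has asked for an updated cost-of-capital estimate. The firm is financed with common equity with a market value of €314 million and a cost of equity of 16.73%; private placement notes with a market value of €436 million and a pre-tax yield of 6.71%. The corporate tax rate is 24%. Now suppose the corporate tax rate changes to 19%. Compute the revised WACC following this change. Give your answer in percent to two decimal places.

10.16%

After the change:
Total capital V = 314 + 436 = 750.
Equity: weight = 314/750 = 0.4187; cost = 16.73%.
Private placement notes: weight = 436/750 = 0.5813; after-tax cost = 6.71% × (1 − 19%) = 5.4351%.
WACC = 0.4187 × 16.7300% + 0.5813 × 5.4351% = 10.1639%.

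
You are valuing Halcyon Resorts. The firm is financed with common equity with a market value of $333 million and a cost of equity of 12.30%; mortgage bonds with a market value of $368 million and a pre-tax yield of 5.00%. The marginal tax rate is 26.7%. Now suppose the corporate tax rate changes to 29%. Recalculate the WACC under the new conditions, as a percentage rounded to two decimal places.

After the change:
Total capital V = 333 + 368 = 701.
Equity: weight = 333/701 = 0.4750; cost = 12.3%.
Mortgage bonds: weight = 368/701 = 0.5250; after-tax cost = 5% × (1 − 29%) = 3.5500%.
WACC = 0.4750 × 12.3000% + 0.5250 × 3.5500% = 7.7066%.

7.71%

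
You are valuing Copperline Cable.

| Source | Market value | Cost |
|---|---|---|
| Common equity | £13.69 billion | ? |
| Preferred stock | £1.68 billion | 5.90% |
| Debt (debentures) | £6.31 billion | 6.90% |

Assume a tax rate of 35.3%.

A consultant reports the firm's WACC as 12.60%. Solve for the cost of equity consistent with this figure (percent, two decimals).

17.17%

Total capital V = 13.69 + 1.68 + 6.31 = 21.68.
Equity weight = 13.69/21.68 = 0.6315.
Preferred weight = 1.68/21.68 = 0.0775.
Debentures weight = 6.31/21.68 = 0.2911.
Debt contribution = 0.2911 × 6.9% × (1 − 35.3%) = 1.2993%.
Preferred contribution = 0.0775 × 5.9% = 0.4572%.
Required equity contribution = 12.6% − 1.7565% = 10.8435%.
Re = 10.8435% / 0.6315 = 17.1721%.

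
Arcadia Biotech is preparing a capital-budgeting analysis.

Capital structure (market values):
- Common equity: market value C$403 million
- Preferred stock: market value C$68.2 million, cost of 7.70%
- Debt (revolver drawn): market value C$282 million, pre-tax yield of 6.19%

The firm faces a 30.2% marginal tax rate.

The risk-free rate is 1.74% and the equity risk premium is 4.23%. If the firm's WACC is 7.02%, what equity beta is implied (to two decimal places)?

Total capital V = 403 + 68.2 + 282 = 753.2.
Equity weight = 403/753.2 = 0.5351.
Preferred weight = 68.2/753.2 = 0.0905.
Revolver drawn weight = 282/753.2 = 0.3744.
Debt contribution = 0.3744 × 6.19% × (1 − 30.2%) = 1.6177%.
Preferred contribution = 0.0905 × 7.7% = 0.6972%.
Required equity contribution = 7.02% − 2.3149% = 4.7051%  ⇒  Re = 8.7938%.
CAPM: 8.7938% = 1.74% + β × 4.23%  ⇒  β = 1.6676.

1.67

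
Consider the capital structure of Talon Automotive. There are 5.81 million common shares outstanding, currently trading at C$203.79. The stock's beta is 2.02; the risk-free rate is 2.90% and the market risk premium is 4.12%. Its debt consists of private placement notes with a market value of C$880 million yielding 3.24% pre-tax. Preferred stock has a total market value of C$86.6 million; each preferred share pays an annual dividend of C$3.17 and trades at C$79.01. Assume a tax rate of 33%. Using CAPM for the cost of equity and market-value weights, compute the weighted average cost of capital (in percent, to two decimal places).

Cost of equity via CAPM: Re = 2.9% + 2.02 × 4.12% = 11.2224%.
Cost of preferred: Rp = 3.17 / 79.01 = 4.0122%.
Market value of equity E = 203.79 × 5.81m = 1184.0199m.
Total capital V = 1184.0199 + 86.6 + 880 = 2150.6199.
Equity: weight = 1184.0199/2150.6199 = 0.5505; cost = 11.2224%.
Preferred: weight = 86.6/2150.6199 = 0.0403; cost = 4.0122%.
Private placement notes: weight = 880/2150.6199 = 0.4092; after-tax cost = 3.24% × (1 − 33%) = 2.1708%.
WACC = 0.5505 × 11.2224% + 0.0403 × 4.0122% + 0.4092 × 2.1708% = 7.2283%.

7.23%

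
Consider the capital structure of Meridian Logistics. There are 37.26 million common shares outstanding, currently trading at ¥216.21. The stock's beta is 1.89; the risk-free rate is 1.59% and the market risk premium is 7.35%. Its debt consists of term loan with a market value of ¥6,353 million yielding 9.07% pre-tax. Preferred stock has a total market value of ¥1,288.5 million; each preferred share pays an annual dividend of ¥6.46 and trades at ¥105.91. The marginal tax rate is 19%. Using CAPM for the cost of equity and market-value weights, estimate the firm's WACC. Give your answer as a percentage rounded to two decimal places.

Cost of equity via CAPM: Re = 1.59% + 1.89 × 7.35% = 15.4815%.
Cost of preferred: Rp = 6.46 / 105.91 = 6.0995%.
Market value of equity E = 216.21 × 37.26m = 8055.9846m.
Total capital V = 8055.9846 + 1288.5 + 6353 = 15697.4846.
Equity: weight = 8055.9846/15697.4846 = 0.5132; cost = 15.4815%.
Preferred: weight = 1288.5/15697.4846 = 0.0821; cost = 6.0995%.
Term loan: weight = 6353/15697.4846 = 0.4047; after-tax cost = 9.07% × (1 − 19%) = 7.3467%.
WACC = 0.5132 × 15.4815% + 0.0821 × 6.0995% + 0.4047 × 7.3467% = 11.4191%.

11.42%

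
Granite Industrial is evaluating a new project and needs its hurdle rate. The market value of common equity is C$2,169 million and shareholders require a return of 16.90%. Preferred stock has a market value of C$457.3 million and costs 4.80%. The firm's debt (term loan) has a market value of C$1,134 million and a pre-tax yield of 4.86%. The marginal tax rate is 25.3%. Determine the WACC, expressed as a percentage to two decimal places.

Total capital V = 2169 + 457.3 + 1134 = 3760.3.
Equity: weight = 2169/3760.3 = 0.5768; cost = 16.9%.
Preferred: weight = 457.3/3760.3 = 0.1216; cost = 4.8%.
Term loan: weight = 1134/3760.3 = 0.3016; after-tax cost = 4.86% × (1 − 25.3%) = 3.6304%.
WACC = 0.5768 × 16.9000% + 0.1216 × 4.8000% + 0.3016 × 3.6304% = 11.4268%.

11.43%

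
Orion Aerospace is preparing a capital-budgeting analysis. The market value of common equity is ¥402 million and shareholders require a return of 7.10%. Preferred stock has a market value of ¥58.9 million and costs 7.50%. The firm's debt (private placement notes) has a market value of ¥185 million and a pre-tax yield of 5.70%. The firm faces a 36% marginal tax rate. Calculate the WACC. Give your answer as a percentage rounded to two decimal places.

6.15%

Total capital V = 402 + 58.9 + 185 = 645.9.
Equity: weight = 402/645.9 = 0.6224; cost = 7.1%.
Preferred: weight = 58.9/645.9 = 0.0912; cost = 7.5%.
Private placement notes: weight = 185/645.9 = 0.2864; after-tax cost = 5.7% × (1 − 36%) = 3.6480%.
WACC = 0.6224 × 7.1000% + 0.0912 × 7.5000% + 0.2864 × 3.6480% = 6.1477%.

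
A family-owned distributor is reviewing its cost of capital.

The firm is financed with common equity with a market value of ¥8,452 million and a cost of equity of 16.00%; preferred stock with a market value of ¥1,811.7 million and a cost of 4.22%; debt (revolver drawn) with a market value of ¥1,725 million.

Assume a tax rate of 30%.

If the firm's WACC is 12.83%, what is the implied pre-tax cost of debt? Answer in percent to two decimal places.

Total capital V = 8452 + 1811.7 + 1725 = 11988.7.
Equity weight = 8452/11988.7 = 0.7050.
Preferred weight = 1811.7/11988.7 = 0.1511.
Revolver drawn weight = 1725/11988.7 = 0.1439.
Equity contribution = 0.7050 × 16% = 11.2800%.
Preferred contribution = 0.1511 × 4.22% = 0.6377%.
Remaining for debt = 12.83% − 11.9177% = 0.9123%.
Rd × (1 − 30%) × 0.1439 = 0.9123%  ⇒  Rd = 9.0581%.

9.06%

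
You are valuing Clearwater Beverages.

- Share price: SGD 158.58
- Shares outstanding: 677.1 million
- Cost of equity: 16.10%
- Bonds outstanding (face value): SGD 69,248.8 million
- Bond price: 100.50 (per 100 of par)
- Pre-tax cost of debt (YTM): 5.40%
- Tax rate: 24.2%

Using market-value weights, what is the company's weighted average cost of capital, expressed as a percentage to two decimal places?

11.38%

Market value of equity E = 158.58 × 677.1m = 107374.518m. Market value of debt D = 69248.8m × 100.5/100 = 69595.044m.
Total capital V = 107374.518 + 69595.044 = 176969.562.
Equity: weight = 107374.518/176969.562 = 0.6067; cost = 16.1%.
Bonds outstanding: weight = 69595.044/176969.562 = 0.3933; after-tax cost = 5.4% × (1 − 24.2%) = 4.0932%.
WACC = 0.6067 × 16.1000% + 0.3933 × 4.0932% = 11.3782%.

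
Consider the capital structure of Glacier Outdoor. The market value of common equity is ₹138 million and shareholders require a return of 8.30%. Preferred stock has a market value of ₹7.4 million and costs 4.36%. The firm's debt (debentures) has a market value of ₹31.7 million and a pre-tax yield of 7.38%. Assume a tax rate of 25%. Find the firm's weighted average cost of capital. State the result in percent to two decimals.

7.64%

Total capital V = 138 + 7.4 + 31.7 = 177.1.
Equity: weight = 138/177.1 = 0.7792; cost = 8.3%.
Preferred: weight = 7.4/177.1 = 0.0418; cost = 4.36%.
Debentures: weight = 31.7/177.1 = 0.1790; after-tax cost = 7.38% × (1 − 25%) = 5.5350%.
WACC = 0.7792 × 8.3000% + 0.0418 × 4.3600% + 0.1790 × 5.5350% = 7.6404%.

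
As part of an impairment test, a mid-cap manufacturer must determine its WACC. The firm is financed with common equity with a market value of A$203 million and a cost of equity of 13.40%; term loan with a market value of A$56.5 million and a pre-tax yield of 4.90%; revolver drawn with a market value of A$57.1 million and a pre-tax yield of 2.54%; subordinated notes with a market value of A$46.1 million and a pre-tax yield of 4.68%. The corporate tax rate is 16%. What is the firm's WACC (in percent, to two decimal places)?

Total capital V = 203 + 56.5 + 57.1 + 46.1 = 362.7.
Equity: weight = 203/362.7 = 0.5597; cost = 13.4%.
Term loan: weight = 56.5/362.7 = 0.1558; after-tax cost = 4.9% × (1 − 16%) = 4.1160%.
Revolver drawn: weight = 57.1/362.7 = 0.1574; after-tax cost = 2.54% × (1 − 16%) = 2.1336%.
Subordinated notes: weight = 46.1/362.7 = 0.1271; after-tax cost = 4.68% × (1 − 16%) = 3.9312%.
WACC = 0.5597 × 13.4000% + 0.1558 × 4.1160% + 0.1574 × 2.1336% + 0.1271 × 3.9312% = 8.9766%.

8.98%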